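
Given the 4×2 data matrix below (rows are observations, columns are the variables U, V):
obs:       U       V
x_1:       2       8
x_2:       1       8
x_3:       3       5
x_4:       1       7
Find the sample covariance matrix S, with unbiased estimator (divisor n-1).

Step 1 — column means:
  mean(U) = (2 + 1 + 3 + 1) / 4 = 7/4 = 1.75
  mean(V) = (8 + 8 + 5 + 7) / 4 = 28/4 = 7

Step 2 — sample covariance S[i,j] = (1/(n-1)) · Σ_k (x_{k,i} - mean_i) · (x_{k,j} - mean_j), with n-1 = 3.
  S[U,U] = ((0.25)·(0.25) + (-0.75)·(-0.75) + (1.25)·(1.25) + (-0.75)·(-0.75)) / 3 = 2.75/3 = 0.9167
  S[U,V] = ((0.25)·(1) + (-0.75)·(1) + (1.25)·(-2) + (-0.75)·(0)) / 3 = -3/3 = -1
  S[V,V] = ((1)·(1) + (1)·(1) + (-2)·(-2) + (0)·(0)) / 3 = 6/3 = 2

S is symmetric (S[j,i] = S[i,j]). Assembling:

S = [[0.9167, -1],
 [-1, 2]]


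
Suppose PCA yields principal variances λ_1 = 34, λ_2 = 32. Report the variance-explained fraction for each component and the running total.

Step 1 — total variance = trace(Sigma) = Σ λ_i = 34 + 32 = 66.

Step 2 — fraction explained by component i = λ_i / Σ λ:
  PC1: 34/66 = 0.5152
  PC2: 32/66 = 0.4848

Step 3 — cumulative fraction after k components = (λ_1 + ... + λ_k) / Σ λ:
  k = 1: 34/66 = 0.5152
  k = 2: (34 + 32)/66 = 66/66 = 1

Summary (fraction, with percent):

explained: PC1 0.5152 (51.52%), PC2 0.4848 (48.48%);  cumulative: 0.5152, 1


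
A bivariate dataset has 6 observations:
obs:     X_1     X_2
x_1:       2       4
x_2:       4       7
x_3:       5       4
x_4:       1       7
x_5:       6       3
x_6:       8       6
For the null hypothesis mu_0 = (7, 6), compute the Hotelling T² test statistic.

Step 1 — sample mean vector:
  mean(X_1) = (2 + 4 + 5 + 1 + 6 + 8) / 6 = 26/6 = 4.3333
  mean(X_2) = (4 + 7 + 4 + 7 + 3 + 6) / 6 = 31/6 = 5.1667
  x̄ = (4.3333, 5.1667),  deviation x̄ - mu_0 = (4.3333, 5.1667) - (7, 6) = (-2.6667, -0.8333).

Step 2 — sample covariance matrix, S[i,j] = (1/(n-1)) · Σ_k (x_{k,i} - mean_i) · (x_{k,j} - mean_j), divisor n-1 = 5:
  S[X_1,X_1] = ((-2.3333)·(-2.3333) + (-0.3333)·(-0.3333) + (0.6667)·(0.6667) + (-3.3333)·(-3.3333) + (1.6667)·(1.6667) + (3.6667)·(3.6667)) / 5 = 33.3333/5 = 6.6667
  S[X_1,X_2] = ((-2.3333)·(-1.1667) + (-0.3333)·(1.8333) + (0.6667)·(-1.1667) + (-3.3333)·(1.8333) + (1.6667)·(-2.1667) + (3.6667)·(0.8333)) / 5 = -5.3333/5 = -1.0667
  S[X_2,X_2] = ((-1.1667)·(-1.1667) + (1.8333)·(1.8333) + (-1.1667)·(-1.1667) + (1.8333)·(1.8333) + (-2.1667)·(-2.1667) + (0.8333)·(0.8333)) / 5 = 14.8333/5 = 2.9667
  S = [[6.6667, -1.0667],
 [-1.0667, 2.9667]].

Step 3 — invert S. det(S) = 6.6667·2.9667 - (-1.0667)² = 18.64.
  S^{-1} = (1/det) · [[d, -b], [-b, a]] = [[0.1592, 0.0572],
 [0.0572, 0.3577]].

Step 4 — quadratic form (x̄ - mu_0)^T · S^{-1} · (x̄ - mu_0):
  S^{-1} · (x̄ - mu_0) = (-0.4721, -0.4506),
  (x̄ - mu_0)^T · [...] = (-2.6667)·(-0.4721) + (-0.8333)·(-0.4506) = 1.6345.

Step 5 — scale by n: T² = 6 · 1.6345 = 9.8069.

T² ≈ 9.8069


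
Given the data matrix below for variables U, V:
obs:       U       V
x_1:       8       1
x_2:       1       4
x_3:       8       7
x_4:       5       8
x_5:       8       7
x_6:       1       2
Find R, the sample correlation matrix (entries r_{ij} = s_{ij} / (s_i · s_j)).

Step 1 — column means:
  mean(U) = (8 + 1 + 8 + 5 + 8 + 1) / 6 = 31/6 = 5.1667
  mean(V) = (1 + 4 + 7 + 8 + 7 + 2) / 6 = 29/6 = 4.8333

Step 2 — sample variances and covariances s[i,j] = (1/(n-1)) · Σ_k (x_{k,i} - mean_i) · (x_{k,j} - mean_j), with n-1 = 5:
  s[U,U] = ((2.8333)·(2.8333) + (-4.1667)·(-4.1667) + (2.8333)·(2.8333) + (-0.1667)·(-0.1667) + (2.8333)·(2.8333) + (-4.1667)·(-4.1667)) / 5 = 58.8333/5 = 11.7667
  s[U,V] = ((2.8333)·(-3.8333) + (-4.1667)·(-0.8333) + (2.8333)·(2.1667) + (-0.1667)·(3.1667) + (2.8333)·(2.1667) + (-4.1667)·(-2.8333)) / 5 = 16.1667/5 = 3.2333
  s[V,V] = ((-3.8333)·(-3.8333) + (-0.8333)·(-0.8333) + (2.1667)·(2.1667) + (3.1667)·(3.1667) + (2.1667)·(2.1667) + (-2.8333)·(-2.8333)) / 5 = 42.8333/5 = 8.5667
  Sample standard deviations s_i = √(s[i,i]):
  s(U) = √(11.7667) = 3.4303
  s(V) = √(8.5667) = 2.9269

Step 3 — r_{ij} = s_{ij} / (s_i · s_j):
  r[U,U] = 1 (diagonal).
  r[U,V] = 3.2333 / (3.4303 · 2.9269) = 3.2333 / 10.04 = 0.322
  r[V,V] = 1 (diagonal).

R is symmetric with unit diagonal. Assembling:

R = [[1, 0.322],
 [0.322, 1]]


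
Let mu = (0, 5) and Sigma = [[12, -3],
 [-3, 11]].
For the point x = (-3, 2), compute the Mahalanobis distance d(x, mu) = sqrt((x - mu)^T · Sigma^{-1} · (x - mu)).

Step 1 — centre the observation: (x - mu) = (-3, -3).

Step 2 — invert Sigma. det(Sigma) = 12·11 - (-3)² = 123.
  Sigma^{-1} = (1/det) · [[d, -b], [-b, a]] = [[0.0894, 0.0244],
 [0.0244, 0.0976]].

Step 3 — form the quadratic (x - mu)^T · Sigma^{-1} · (x - mu):
  Sigma^{-1} · (x - mu) = (-0.3415, -0.3659).
  (x - mu)^T · [Sigma^{-1} · (x - mu)] = (-3)·(-0.3415) + (-3)·(-0.3659) = 2.122.

Step 4 — take square root: d = √(2.122) ≈ 1.4567.

d(x, mu) = √(2.122) ≈ 1.4567


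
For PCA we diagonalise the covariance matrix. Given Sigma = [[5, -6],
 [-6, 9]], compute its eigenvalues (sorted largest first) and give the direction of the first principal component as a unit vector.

Step 1 — characteristic polynomial of 2×2 Sigma:
  det(Sigma - λI) = λ² - trace · λ + det = 0.
  trace = 5 + 9 = 14, det = 5·9 - (-6)² = 9.
Step 2 — discriminant:
  Δ = trace² - 4·det = 196 - 36 = 160.
Step 3 — eigenvalues:
  λ = (trace ± √Δ)/2 = (14 ± 12.6491)/2,
  λ_1 = 13.3246,  λ_2 = 0.6754.

Step 4 — unit eigenvector for λ_1: solve (Sigma - λ_1 I)v = 0. First row:
  (5 - 13.3246)·v_x + (-6)·v_y = 0, i.e. (-8.3246)·v_x + (-6)·v_y = 0,
  so v ∝ (b, λ_1 - a) = (-6, 8.3246); multiply by -1 so the first entry is positive: u = (6, -8.3246).
  ||u|| = √((6)² + (-8.3246)²) = √(105.2982) ≈ 10.2615,
  v_1 = u/||u|| ≈ (0.5847, -0.8112) (||v_1|| = 1).

λ_1 = 13.3246,  λ_2 = 0.6754;  v_1 ≈ (0.5847, -0.8112)


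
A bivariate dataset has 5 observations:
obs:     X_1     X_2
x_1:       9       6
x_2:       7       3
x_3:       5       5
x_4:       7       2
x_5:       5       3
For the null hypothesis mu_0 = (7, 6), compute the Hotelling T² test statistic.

Step 1 — sample mean vector:
  mean(X_1) = (9 + 7 + 5 + 7 + 5) / 5 = 33/5 = 6.6
  mean(X_2) = (6 + 3 + 5 + 2 + 3) / 5 = 19/5 = 3.8
  x̄ = (6.6, 3.8),  deviation x̄ - mu_0 = (6.6, 3.8) - (7, 6) = (-0.4, -2.2).

Step 2 — sample covariance matrix, S[i,j] = (1/(n-1)) · Σ_k (x_{k,i} - mean_i) · (x_{k,j} - mean_j), divisor n-1 = 4:
  S[X_1,X_1] = ((2.4)·(2.4) + (0.4)·(0.4) + (-1.6)·(-1.6) + (0.4)·(0.4) + (-1.6)·(-1.6)) / 4 = 11.2/4 = 2.8
  S[X_1,X_2] = ((2.4)·(2.2) + (0.4)·(-0.8) + (-1.6)·(1.2) + (0.4)·(-1.8) + (-1.6)·(-0.8)) / 4 = 3.6/4 = 0.9
  S[X_2,X_2] = ((2.2)·(2.2) + (-0.8)·(-0.8) + (1.2)·(1.2) + (-1.8)·(-1.8) + (-0.8)·(-0.8)) / 4 = 10.8/4 = 2.7
  S = [[2.8, 0.9],
 [0.9, 2.7]].

Step 3 — invert S. det(S) = 2.8·2.7 - (0.9)² = 6.75.
  S^{-1} = (1/det) · [[d, -b], [-b, a]] = [[0.4, -0.1333],
 [-0.1333, 0.4148]].

Step 4 — quadratic form (x̄ - mu_0)^T · S^{-1} · (x̄ - mu_0):
  S^{-1} · (x̄ - mu_0) = (0.1333, -0.8593),
  (x̄ - mu_0)^T · [...] = (-0.4)·(0.1333) + (-2.2)·(-0.8593) = 1.837.

Step 5 — scale by n: T² = 5 · 1.837 = 9.1852.

T² ≈ 9.1852


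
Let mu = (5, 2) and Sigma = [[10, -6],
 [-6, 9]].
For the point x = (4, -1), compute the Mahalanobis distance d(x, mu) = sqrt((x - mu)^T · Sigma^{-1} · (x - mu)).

Step 1 — centre the observation: (x - mu) = (-1, -3).

Step 2 — invert Sigma. det(Sigma) = 10·9 - (-6)² = 54.
  Sigma^{-1} = (1/det) · [[d, -b], [-b, a]] = [[0.1667, 0.1111],
 [0.1111, 0.1852]].

Step 3 — form the quadratic (x - mu)^T · Sigma^{-1} · (x - mu):
  Sigma^{-1} · (x - mu) = (-0.5, -0.6667).
  (x - mu)^T · [Sigma^{-1} · (x - mu)] = (-1)·(-0.5) + (-3)·(-0.6667) = 2.5.

Step 4 — take square root: d = √(2.5) ≈ 1.5811.

d(x, mu) = √(2.5) ≈ 1.5811


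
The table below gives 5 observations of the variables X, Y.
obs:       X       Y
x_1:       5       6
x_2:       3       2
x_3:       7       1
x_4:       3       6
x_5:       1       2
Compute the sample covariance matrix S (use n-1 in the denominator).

Step 1 — column means:
  mean(X) = (5 + 3 + 7 + 3 + 1) / 5 = 19/5 = 3.8
  mean(Y) = (6 + 2 + 1 + 6 + 2) / 5 = 17/5 = 3.4

Step 2 — sample covariance S[i,j] = (1/(n-1)) · Σ_k (x_{k,i} - mean_i) · (x_{k,j} - mean_j), with n-1 = 4.
  S[X,X] = ((1.2)·(1.2) + (-0.8)·(-0.8) + (3.2)·(3.2) + (-0.8)·(-0.8) + (-2.8)·(-2.8)) / 4 = 20.8/4 = 5.2
  S[X,Y] = ((1.2)·(2.6) + (-0.8)·(-1.4) + (3.2)·(-2.4) + (-0.8)·(2.6) + (-2.8)·(-1.4)) / 4 = -1.6/4 = -0.4
  S[Y,Y] = ((2.6)·(2.6) + (-1.4)·(-1.4) + (-2.4)·(-2.4) + (2.6)·(2.6) + (-1.4)·(-1.4)) / 4 = 23.2/4 = 5.8

S is symmetric (S[j,i] = S[i,j]). Assembling:

S = [[5.2, -0.4],
 [-0.4, 5.8]]


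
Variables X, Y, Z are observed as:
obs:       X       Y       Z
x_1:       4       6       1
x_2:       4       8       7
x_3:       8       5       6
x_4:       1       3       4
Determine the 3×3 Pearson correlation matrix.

Step 1 — column means:
  mean(X) = (4 + 4 + 8 + 1) / 4 = 17/4 = 4.25
  mean(Y) = (6 + 8 + 5 + 3) / 4 = 22/4 = 5.5
  mean(Z) = (1 + 7 + 6 + 4) / 4 = 18/4 = 4.5

Step 2 — sample variances and covariances s[i,j] = (1/(n-1)) · Σ_k (x_{k,i} - mean_i) · (x_{k,j} - mean_j), with n-1 = 3:
  s[X,X] = ((-0.25)·(-0.25) + (-0.25)·(-0.25) + (3.75)·(3.75) + (-3.25)·(-3.25)) / 3 = 24.75/3 = 8.25
  s[X,Y] = ((-0.25)·(0.5) + (-0.25)·(2.5) + (3.75)·(-0.5) + (-3.25)·(-2.5)) / 3 = 5.5/3 = 1.8333
  s[X,Z] = ((-0.25)·(-3.5) + (-0.25)·(2.5) + (3.75)·(1.5) + (-3.25)·(-0.5)) / 3 = 7.5/3 = 2.5
  s[Y,Y] = ((0.5)·(0.5) + (2.5)·(2.5) + (-0.5)·(-0.5) + (-2.5)·(-2.5)) / 3 = 13/3 = 4.3333
  s[Y,Z] = ((0.5)·(-3.5) + (2.5)·(2.5) + (-0.5)·(1.5) + (-2.5)·(-0.5)) / 3 = 5/3 = 1.6667
  s[Z,Z] = ((-3.5)·(-3.5) + (2.5)·(2.5) + (1.5)·(1.5) + (-0.5)·(-0.5)) / 3 = 21/3 = 7
  Sample standard deviations s_i = √(s[i,i]):
  s(X) = √(8.25) = 2.8723
  s(Y) = √(4.3333) = 2.0817
  s(Z) = √(7) = 2.6458

Step 3 — r_{ij} = s_{ij} / (s_i · s_j):
  r[X,X] = 1 (diagonal).
  r[X,Y] = 1.8333 / (2.8723 · 2.0817) = 1.8333 / 5.9791 = 0.3066
  r[X,Z] = 2.5 / (2.8723 · 2.6458) = 2.5 / 7.5993 = 0.329
  r[Y,Y] = 1 (diagonal).
  r[Y,Z] = 1.6667 / (2.0817 · 2.6458) = 1.6667 / 5.5076 = 0.3026
  r[Z,Z] = 1 (diagonal).

R is symmetric with unit diagonal. Assembling:

R = [[1, 0.3066, 0.329],
 [0.3066, 1, 0.3026],
 [0.329, 0.3026, 1]]


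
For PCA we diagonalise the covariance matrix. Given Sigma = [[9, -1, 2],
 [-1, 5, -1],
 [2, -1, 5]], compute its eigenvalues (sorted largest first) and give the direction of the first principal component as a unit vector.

Step 1 — characteristic polynomial p(λ) = det(λI - Sigma) = λ³ - tr·λ² + c_1·λ - det, where tr = trace, c_1 = sum of the principal 2×2 minors, det = det(Sigma):
  tr = 9 + 5 + 5 = 19,
  c_1 = (9·5 - (-1)²) + (9·5 - (2)²) + (5·5 - (-1)²) = 44 + 41 + 24 = 109,
  det = 9·(5·5 - (-1)²) - (-1)·((-1)·5 - (-1)·(2)) + (2)·((-1)·(-1) - 5·(2)) = 9·(24) - (-1)·(-3) + (2)·(-9) = 195.
  So p(λ) = λ³ - 19λ² + 109λ - 195.
Step 2 — look for an integer root (rational root theorem: any rational root is an integer divisor of 195). Testing λ = 5:
  p(5) = 125 - 475 + 545 - 195 = 0  ✓
  Dividing out (λ - 5): p(λ) = (λ - 5)(λ² - 14λ + 39).
Step 3 — remaining eigenvalues from the quadratic λ² - 14λ + 39 = 0:
  Δ = 14² - 4·39 = 196 - 156 = 40,  λ = (14 ± √40)/2 = (14 ± 6.3246)/2 ≈ 10.1623 or 3.8377.
  Sorted: λ_1 = 10.1623,  λ_2 = 5,  λ_3 = 3.8377  (check: sum = 19 = tr ✓).

Step 4 — unit eigenvector for λ_1 ≈ 10.1623: v spans the null space of (Sigma - λ_1 I), whose rows are
  r_1 = (-1.1623, -1, 2),  r_2 = (-1, -5.1623, -1),  r_3 = (2, -1, -5.1623).
  v is orthogonal to every row, so take v ∝ r_1 × r_2 = ((-1)·(-1) - (2)·(-5.1623), (2)·(-1) - (-1.1623)·(-1), (-1.1623)·(-5.1623) - (-1)·(-1)) ≈ (11.3246, -3.1623, 5).
  Let u = (11.3246, -3.1623, 5).
  ||u|| = √((11.3246)² + (-3.1623)² + (5)²) = √(163.2456) ≈ 12.7768,  v_1 = u/||u|| ≈ (0.8863, -0.2475, 0.3913) (||v_1|| = 1).

λ_1 = 10.1623,  λ_2 = 5,  λ_3 = 3.8377;  v_1 ≈ (0.8863, -0.2475, 0.3913)


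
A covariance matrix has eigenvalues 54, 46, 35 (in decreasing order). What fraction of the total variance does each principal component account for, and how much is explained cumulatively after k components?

Step 1 — total variance = trace(Sigma) = Σ λ_i = 54 + 46 + 35 = 135.

Step 2 — fraction explained by component i = λ_i / Σ λ:
  PC1: 54/135 = 0.4
  PC2: 46/135 = 0.3407
  PC3: 35/135 = 0.2593

Step 3 — cumulative fraction after k components = (λ_1 + ... + λ_k) / Σ λ:
  k = 1: 54/135 = 0.4
  k = 2: (54 + 46)/135 = 100/135 = 0.7407
  k = 3: (54 + 46 + 35)/135 = 135/135 = 1

Summary (fraction, with percent):

explained: PC1 0.4 (40%), PC2 0.3407 (34.07%), PC3 0.2593 (25.93%);  cumulative: 0.4, 0.7407, 1


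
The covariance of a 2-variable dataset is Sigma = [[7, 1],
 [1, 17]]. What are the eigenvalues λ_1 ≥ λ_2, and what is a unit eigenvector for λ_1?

Step 1 — characteristic polynomial of 2×2 Sigma:
  det(Sigma - λI) = λ² - trace · λ + det = 0.
  trace = 7 + 17 = 24, det = 7·17 - (1)² = 118.
Step 2 — discriminant:
  Δ = trace² - 4·det = 576 - 472 = 104.
Step 3 — eigenvalues:
  λ = (trace ± √Δ)/2 = (24 ± 10.198)/2,
  λ_1 = 17.099,  λ_2 = 6.901.

Step 4 — unit eigenvector for λ_1: solve (Sigma - λ_1 I)v = 0. First row:
  (7 - 17.099)·v_x + (1)·v_y = 0, i.e. (-10.099)·v_x + (1)·v_y = 0,
  so v ∝ (b, λ_1 - a) = (1, 10.099) = u.
  ||u|| = √((1)² + (10.099)²) = √(102.9902) ≈ 10.1484,
  v_1 = u/||u|| ≈ (0.0985, 0.9951) (||v_1|| = 1).

λ_1 = 17.099,  λ_2 = 6.901;  v_1 ≈ (0.0985, 0.9951)


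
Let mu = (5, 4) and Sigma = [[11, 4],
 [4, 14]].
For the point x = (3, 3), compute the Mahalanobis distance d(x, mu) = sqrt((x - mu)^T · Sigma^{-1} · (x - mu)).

Step 1 — centre the observation: (x - mu) = (-2, -1).

Step 2 — invert Sigma. det(Sigma) = 11·14 - (4)² = 138.
  Sigma^{-1} = (1/det) · [[d, -b], [-b, a]] = [[0.1014, -0.029],
 [-0.029, 0.0797]].

Step 3 — form the quadratic (x - mu)^T · Sigma^{-1} · (x - mu):
  Sigma^{-1} · (x - mu) = (-0.1739, -0.0217).
  (x - mu)^T · [Sigma^{-1} · (x - mu)] = (-2)·(-0.1739) + (-1)·(-0.0217) = 0.3696.

Step 4 — take square root: d = √(0.3696) ≈ 0.6079.

d(x, mu) = √(0.3696) ≈ 0.6079


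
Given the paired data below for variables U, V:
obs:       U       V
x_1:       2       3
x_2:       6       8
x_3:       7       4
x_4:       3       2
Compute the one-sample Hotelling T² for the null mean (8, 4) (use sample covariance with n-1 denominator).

Step 1 — sample mean vector:
  mean(U) = (2 + 6 + 7 + 3) / 4 = 18/4 = 4.5
  mean(V) = (3 + 8 + 4 + 2) / 4 = 17/4 = 4.25
  x̄ = (4.5, 4.25),  deviation x̄ - mu_0 = (4.5, 4.25) - (8, 4) = (-3.5, 0.25).

Step 2 — sample covariance matrix, S[i,j] = (1/(n-1)) · Σ_k (x_{k,i} - mean_i) · (x_{k,j} - mean_j), divisor n-1 = 3:
  S[U,U] = ((-2.5)·(-2.5) + (1.5)·(1.5) + (2.5)·(2.5) + (-1.5)·(-1.5)) / 3 = 17/3 = 5.6667
  S[U,V] = ((-2.5)·(-1.25) + (1.5)·(3.75) + (2.5)·(-0.25) + (-1.5)·(-2.25)) / 3 = 11.5/3 = 3.8333
  S[V,V] = ((-1.25)·(-1.25) + (3.75)·(3.75) + (-0.25)·(-0.25) + (-2.25)·(-2.25)) / 3 = 20.75/3 = 6.9167
  S = [[5.6667, 3.8333],
 [3.8333, 6.9167]].

Step 3 — invert S. det(S) = 5.6667·6.9167 - (3.8333)² = 24.5.
  S^{-1} = (1/det) · [[d, -b], [-b, a]] = [[0.2823, -0.1565],
 [-0.1565, 0.2313]].

Step 4 — quadratic form (x̄ - mu_0)^T · S^{-1} · (x̄ - mu_0):
  S^{-1} · (x̄ - mu_0) = (-1.0272, 0.6054),
  (x̄ - mu_0)^T · [...] = (-3.5)·(-1.0272) + (0.25)·(0.6054) = 3.7466.

Step 5 — scale by n: T² = 4 · 3.7466 = 14.9864.

T² ≈ 14.9864


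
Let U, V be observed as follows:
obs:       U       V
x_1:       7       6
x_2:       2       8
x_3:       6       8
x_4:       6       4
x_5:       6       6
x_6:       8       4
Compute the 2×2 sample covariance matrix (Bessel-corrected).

Step 1 — column means:
  mean(U) = (7 + 2 + 6 + 6 + 6 + 8) / 6 = 35/6 = 5.8333
  mean(V) = (6 + 8 + 8 + 4 + 6 + 4) / 6 = 36/6 = 6

Step 2 — sample covariance S[i,j] = (1/(n-1)) · Σ_k (x_{k,i} - mean_i) · (x_{k,j} - mean_j), with n-1 = 5.
  S[U,U] = ((1.1667)·(1.1667) + (-3.8333)·(-3.8333) + (0.1667)·(0.1667) + (0.1667)·(0.1667) + (0.1667)·(0.1667) + (2.1667)·(2.1667)) / 5 = 20.8333/5 = 4.1667
  S[U,V] = ((1.1667)·(0) + (-3.8333)·(2) + (0.1667)·(2) + (0.1667)·(-2) + (0.1667)·(0) + (2.1667)·(-2)) / 5 = -12/5 = -2.4
  S[V,V] = ((0)·(0) + (2)·(2) + (2)·(2) + (-2)·(-2) + (0)·(0) + (-2)·(-2)) / 5 = 16/5 = 3.2

S is symmetric (S[j,i] = S[i,j]). Assembling:

S = [[4.1667, -2.4],
 [-2.4, 3.2]]


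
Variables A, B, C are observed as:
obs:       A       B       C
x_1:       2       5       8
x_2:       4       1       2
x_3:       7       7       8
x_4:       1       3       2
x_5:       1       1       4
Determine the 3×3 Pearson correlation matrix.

Step 1 — column means:
  mean(A) = (2 + 4 + 7 + 1 + 1) / 5 = 15/5 = 3
  mean(B) = (5 + 1 + 7 + 3 + 1) / 5 = 17/5 = 3.4
  mean(C) = (8 + 2 + 8 + 2 + 4) / 5 = 24/5 = 4.8

Step 2 — sample variances and covariances s[i,j] = (1/(n-1)) · Σ_k (x_{k,i} - mean_i) · (x_{k,j} - mean_j), with n-1 = 4:
  s[A,A] = ((-1)·(-1) + (1)·(1) + (4)·(4) + (-2)·(-2) + (-2)·(-2)) / 4 = 26/4 = 6.5
  s[A,B] = ((-1)·(1.6) + (1)·(-2.4) + (4)·(3.6) + (-2)·(-0.4) + (-2)·(-2.4)) / 4 = 16/4 = 4
  s[A,C] = ((-1)·(3.2) + (1)·(-2.8) + (4)·(3.2) + (-2)·(-2.8) + (-2)·(-0.8)) / 4 = 14/4 = 3.5
  s[B,B] = ((1.6)·(1.6) + (-2.4)·(-2.4) + (3.6)·(3.6) + (-0.4)·(-0.4) + (-2.4)·(-2.4)) / 4 = 27.2/4 = 6.8
  s[B,C] = ((1.6)·(3.2) + (-2.4)·(-2.8) + (3.6)·(3.2) + (-0.4)·(-2.8) + (-2.4)·(-0.8)) / 4 = 26.4/4 = 6.6
  s[C,C] = ((3.2)·(3.2) + (-2.8)·(-2.8) + (3.2)·(3.2) + (-2.8)·(-2.8) + (-0.8)·(-0.8)) / 4 = 36.8/4 = 9.2
  Sample standard deviations s_i = √(s[i,i]):
  s(A) = √(6.5) = 2.5495
  s(B) = √(6.8) = 2.6077
  s(C) = √(9.2) = 3.0332

Step 3 — r_{ij} = s_{ij} / (s_i · s_j):
  r[A,A] = 1 (diagonal).
  r[A,B] = 4 / (2.5495 · 2.6077) = 4 / 6.6483 = 0.6017
  r[A,C] = 3.5 / (2.5495 · 3.0332) = 3.5 / 7.733 = 0.4526
  r[B,B] = 1 (diagonal).
  r[B,C] = 6.6 / (2.6077 · 3.0332) = 6.6 / 7.9095 = 0.8344
  r[C,C] = 1 (diagonal).

R is symmetric with unit diagonal. Assembling:

R = [[1, 0.6017, 0.4526],
 [0.6017, 1, 0.8344],
 [0.4526, 0.8344, 1]]


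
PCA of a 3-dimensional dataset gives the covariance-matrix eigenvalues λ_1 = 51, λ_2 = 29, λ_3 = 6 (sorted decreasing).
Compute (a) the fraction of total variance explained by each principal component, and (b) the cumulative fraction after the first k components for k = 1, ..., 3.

Step 1 — total variance = trace(Sigma) = Σ λ_i = 51 + 29 + 6 = 86.

Step 2 — fraction explained by component i = λ_i / Σ λ:
  PC1: 51/86 = 0.593
  PC2: 29/86 = 0.3372
  PC3: 6/86 = 0.0698

Step 3 — cumulative fraction after k components = (λ_1 + ... + λ_k) / Σ λ:
  k = 1: 51/86 = 0.593
  k = 2: (51 + 29)/86 = 80/86 = 0.9302
  k = 3: (51 + 29 + 6)/86 = 86/86 = 1

Summary (fraction, with percent):

explained: PC1 0.593 (59.3%), PC2 0.3372 (33.72%), PC3 0.0698 (6.98%);  cumulative: 0.593, 0.9302, 1


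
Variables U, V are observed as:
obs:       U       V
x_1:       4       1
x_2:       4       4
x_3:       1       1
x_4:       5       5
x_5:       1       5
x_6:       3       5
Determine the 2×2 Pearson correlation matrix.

Step 1 — column means:
  mean(U) = (4 + 4 + 1 + 5 + 1 + 3) / 6 = 18/6 = 3
  mean(V) = (1 + 4 + 1 + 5 + 5 + 5) / 6 = 21/6 = 3.5

Step 2 — sample variances and covariances s[i,j] = (1/(n-1)) · Σ_k (x_{k,i} - mean_i) · (x_{k,j} - mean_j), with n-1 = 5:
  s[U,U] = ((1)·(1) + (1)·(1) + (-2)·(-2) + (2)·(2) + (-2)·(-2) + (0)·(0)) / 5 = 14/5 = 2.8
  s[U,V] = ((1)·(-2.5) + (1)·(0.5) + (-2)·(-2.5) + (2)·(1.5) + (-2)·(1.5) + (0)·(1.5)) / 5 = 3/5 = 0.6
  s[V,V] = ((-2.5)·(-2.5) + (0.5)·(0.5) + (-2.5)·(-2.5) + (1.5)·(1.5) + (1.5)·(1.5) + (1.5)·(1.5)) / 5 = 19.5/5 = 3.9
  Sample standard deviations s_i = √(s[i,i]):
  s(U) = √(2.8) = 1.6733
  s(V) = √(3.9) = 1.9748

Step 3 — r_{ij} = s_{ij} / (s_i · s_j):
  r[U,U] = 1 (diagonal).
  r[U,V] = 0.6 / (1.6733 · 1.9748) = 0.6 / 3.3045 = 0.1816
  r[V,V] = 1 (diagonal).

R is symmetric with unit diagonal. Assembling:

R = [[1, 0.1816],
 [0.1816, 1]]


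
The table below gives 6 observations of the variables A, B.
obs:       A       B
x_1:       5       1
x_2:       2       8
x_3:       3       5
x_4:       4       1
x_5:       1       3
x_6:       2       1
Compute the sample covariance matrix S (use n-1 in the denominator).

Step 1 — column means:
  mean(A) = (5 + 2 + 3 + 4 + 1 + 2) / 6 = 17/6 = 2.8333
  mean(B) = (1 + 8 + 5 + 1 + 3 + 1) / 6 = 19/6 = 3.1667

Step 2 — sample covariance S[i,j] = (1/(n-1)) · Σ_k (x_{k,i} - mean_i) · (x_{k,j} - mean_j), with n-1 = 5.
  S[A,A] = ((2.1667)·(2.1667) + (-0.8333)·(-0.8333) + (0.1667)·(0.1667) + (1.1667)·(1.1667) + (-1.8333)·(-1.8333) + (-0.8333)·(-0.8333)) / 5 = 10.8333/5 = 2.1667
  S[A,B] = ((2.1667)·(-2.1667) + (-0.8333)·(4.8333) + (0.1667)·(1.8333) + (1.1667)·(-2.1667) + (-1.8333)·(-0.1667) + (-0.8333)·(-2.1667)) / 5 = -8.8333/5 = -1.7667
  S[B,B] = ((-2.1667)·(-2.1667) + (4.8333)·(4.8333) + (1.8333)·(1.8333) + (-2.1667)·(-2.1667) + (-0.1667)·(-0.1667) + (-2.1667)·(-2.1667)) / 5 = 40.8333/5 = 8.1667

S is symmetric (S[j,i] = S[i,j]). Assembling:

S = [[2.1667, -1.7667],
 [-1.7667, 8.1667]]


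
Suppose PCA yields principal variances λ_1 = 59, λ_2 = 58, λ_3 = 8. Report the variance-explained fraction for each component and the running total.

Step 1 — total variance = trace(Sigma) = Σ λ_i = 59 + 58 + 8 = 125.

Step 2 — fraction explained by component i = λ_i / Σ λ:
  PC1: 59/125 = 0.472
  PC2: 58/125 = 0.464
  PC3: 8/125 = 0.064

Step 3 — cumulative fraction after k components = (λ_1 + ... + λ_k) / Σ λ:
  k = 1: 59/125 = 0.472
  k = 2: (59 + 58)/125 = 117/125 = 0.936
  k = 3: (59 + 58 + 8)/125 = 125/125 = 1

Summary (fraction, with percent):

explained: PC1 0.472 (47.2%), PC2 0.464 (46.4%), PC3 0.064 (6.4%);  cumulative: 0.472, 0.936, 1


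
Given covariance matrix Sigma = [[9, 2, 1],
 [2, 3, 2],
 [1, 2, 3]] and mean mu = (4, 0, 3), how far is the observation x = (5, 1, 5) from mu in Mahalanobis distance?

Step 1 — centre the observation: (x - mu) = (1, 1, 2).

Step 2 — invert Sigma (cofactor / det for 3×3, or solve directly):
  Sigma^{-1} = [[0.1316, -0.1053, 0.0263],
 [-0.1053, 0.6842, -0.4211],
 [0.0263, -0.4211, 0.6053]].

Step 3 — form the quadratic (x - mu)^T · Sigma^{-1} · (x - mu):
  Sigma^{-1} · (x - mu) = (0.0789, -0.2632, 0.8158).
  (x - mu)^T · [Sigma^{-1} · (x - mu)] = (1)·(0.0789) + (1)·(-0.2632) + (2)·(0.8158) = 1.4474.

Step 4 — take square root: d = √(1.4474) ≈ 1.2031.

d(x, mu) = √(1.4474) ≈ 1.2031


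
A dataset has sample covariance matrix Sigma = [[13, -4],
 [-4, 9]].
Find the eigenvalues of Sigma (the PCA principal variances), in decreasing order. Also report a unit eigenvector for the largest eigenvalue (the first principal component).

Step 1 — characteristic polynomial of 2×2 Sigma:
  det(Sigma - λI) = λ² - trace · λ + det = 0.
  trace = 13 + 9 = 22, det = 13·9 - (-4)² = 101.
Step 2 — discriminant:
  Δ = trace² - 4·det = 484 - 404 = 80.
Step 3 — eigenvalues:
  λ = (trace ± √Δ)/2 = (22 ± 8.9443)/2,
  λ_1 = 15.4721,  λ_2 = 6.5279.

Step 4 — unit eigenvector for λ_1: solve (Sigma - λ_1 I)v = 0. First row:
  (13 - 15.4721)·v_x + (-4)·v_y = 0, i.e. (-2.4721)·v_x + (-4)·v_y = 0,
  so v ∝ (b, λ_1 - a) = (-4, 2.4721); multiply by -1 so the first entry is positive: u = (4, -2.4721).
  ||u|| = √((4)² + (-2.4721)²) = √(22.1115) ≈ 4.7023,
  v_1 = u/||u|| ≈ (0.8507, -0.5257) (||v_1|| = 1).

λ_1 = 15.4721,  λ_2 = 6.5279;  v_1 ≈ (0.8507, -0.5257)


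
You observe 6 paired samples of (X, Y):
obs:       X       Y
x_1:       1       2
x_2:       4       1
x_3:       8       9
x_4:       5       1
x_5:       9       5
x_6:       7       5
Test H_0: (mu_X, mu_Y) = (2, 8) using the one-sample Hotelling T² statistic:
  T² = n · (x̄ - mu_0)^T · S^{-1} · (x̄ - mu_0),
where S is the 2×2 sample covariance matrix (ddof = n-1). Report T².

Step 1 — sample mean vector:
  mean(X) = (1 + 4 + 8 + 5 + 9 + 7) / 6 = 34/6 = 5.6667
  mean(Y) = (2 + 1 + 9 + 1 + 5 + 5) / 6 = 23/6 = 3.8333
  x̄ = (5.6667, 3.8333),  deviation x̄ - mu_0 = (5.6667, 3.8333) - (2, 8) = (3.6667, -4.1667).

Step 2 — sample covariance matrix, S[i,j] = (1/(n-1)) · Σ_k (x_{k,i} - mean_i) · (x_{k,j} - mean_j), divisor n-1 = 5:
  S[X,X] = ((-4.6667)·(-4.6667) + (-1.6667)·(-1.6667) + (2.3333)·(2.3333) + (-0.6667)·(-0.6667) + (3.3333)·(3.3333) + (1.3333)·(1.3333)) / 5 = 43.3333/5 = 8.6667
  S[X,Y] = ((-4.6667)·(-1.8333) + (-1.6667)·(-2.8333) + (2.3333)·(5.1667) + (-0.6667)·(-2.8333) + (3.3333)·(1.1667) + (1.3333)·(1.1667)) / 5 = 32.6667/5 = 6.5333
  S[Y,Y] = ((-1.8333)·(-1.8333) + (-2.8333)·(-2.8333) + (5.1667)·(5.1667) + (-2.8333)·(-2.8333) + (1.1667)·(1.1667) + (1.1667)·(1.1667)) / 5 = 48.8333/5 = 9.7667
  S = [[8.6667, 6.5333],
 [6.5333, 9.7667]].

Step 3 — invert S. det(S) = 8.6667·9.7667 - (6.5333)² = 41.96.
  S^{-1} = (1/det) · [[d, -b], [-b, a]] = [[0.2328, -0.1557],
 [-0.1557, 0.2065]].

Step 4 — quadratic form (x̄ - mu_0)^T · S^{-1} · (x̄ - mu_0):
  S^{-1} · (x̄ - mu_0) = (1.5022, -1.4315),
  (x̄ - mu_0)^T · [...] = (3.6667)·(1.5022) + (-4.1667)·(-1.4315) = 11.4728.

Step 5 — scale by n: T² = 6 · 11.4728 = 68.837.

T² ≈ 68.837


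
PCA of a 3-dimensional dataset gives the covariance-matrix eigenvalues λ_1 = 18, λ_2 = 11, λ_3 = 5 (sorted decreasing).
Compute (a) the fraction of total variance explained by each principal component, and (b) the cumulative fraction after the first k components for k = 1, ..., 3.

Step 1 — total variance = trace(Sigma) = Σ λ_i = 18 + 11 + 5 = 34.

Step 2 — fraction explained by component i = λ_i / Σ λ:
  PC1: 18/34 = 0.5294
  PC2: 11/34 = 0.3235
  PC3: 5/34 = 0.1471

Step 3 — cumulative fraction after k components = (λ_1 + ... + λ_k) / Σ λ:
  k = 1: 18/34 = 0.5294
  k = 2: (18 + 11)/34 = 29/34 = 0.8529
  k = 3: (18 + 11 + 5)/34 = 34/34 = 1

Summary (fraction, with percent):

explained: PC1 0.5294 (52.94%), PC2 0.3235 (32.35%), PC3 0.1471 (14.71%);  cumulative: 0.5294, 0.8529, 1


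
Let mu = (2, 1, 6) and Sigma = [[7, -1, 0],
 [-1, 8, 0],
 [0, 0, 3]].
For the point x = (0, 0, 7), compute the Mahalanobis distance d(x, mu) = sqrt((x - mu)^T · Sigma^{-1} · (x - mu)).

Step 1 — centre the observation: (x - mu) = (-2, -1, 1).

Step 2 — invert Sigma (cofactor / det for 3×3, or solve directly):
  Sigma^{-1} = [[0.1455, 0.0182, 0],
 [0.0182, 0.1273, 0],
 [0, 0, 0.3333]].

Step 3 — form the quadratic (x - mu)^T · Sigma^{-1} · (x - mu):
  Sigma^{-1} · (x - mu) = (-0.3091, -0.1636, 0.3333).
  (x - mu)^T · [Sigma^{-1} · (x - mu)] = (-2)·(-0.3091) + (-1)·(-0.1636) + (1)·(0.3333) = 1.1152.

Step 4 — take square root: d = √(1.1152) ≈ 1.056.

d(x, mu) = √(1.1152) ≈ 1.056


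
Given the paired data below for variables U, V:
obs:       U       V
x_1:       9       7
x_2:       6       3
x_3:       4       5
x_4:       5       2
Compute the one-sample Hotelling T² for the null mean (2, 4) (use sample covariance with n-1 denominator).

Step 1 — sample mean vector:
  mean(U) = (9 + 6 + 4 + 5) / 4 = 24/4 = 6
  mean(V) = (7 + 3 + 5 + 2) / 4 = 17/4 = 4.25
  x̄ = (6, 4.25),  deviation x̄ - mu_0 = (6, 4.25) - (2, 4) = (4, 0.25).

Step 2 — sample covariance matrix, S[i,j] = (1/(n-1)) · Σ_k (x_{k,i} - mean_i) · (x_{k,j} - mean_j), divisor n-1 = 3:
  S[U,U] = ((3)·(3) + (0)·(0) + (-2)·(-2) + (-1)·(-1)) / 3 = 14/3 = 4.6667
  S[U,V] = ((3)·(2.75) + (0)·(-1.25) + (-2)·(0.75) + (-1)·(-2.25)) / 3 = 9/3 = 3
  S[V,V] = ((2.75)·(2.75) + (-1.25)·(-1.25) + (0.75)·(0.75) + (-2.25)·(-2.25)) / 3 = 14.75/3 = 4.9167
  S = [[4.6667, 3],
 [3, 4.9167]].

Step 3 — invert S. det(S) = 4.6667·4.9167 - (3)² = 13.9444.
  S^{-1} = (1/det) · [[d, -b], [-b, a]] = [[0.3526, -0.2151],
 [-0.2151, 0.3347]].

Step 4 — quadratic form (x̄ - mu_0)^T · S^{-1} · (x̄ - mu_0):
  S^{-1} · (x̄ - mu_0) = (1.3566, -0.7769),
  (x̄ - mu_0)^T · [...] = (4)·(1.3566) + (0.25)·(-0.7769) = 5.2321.

Step 5 — scale by n: T² = 4 · 5.2321 = 20.9283.

T² ≈ 20.9283


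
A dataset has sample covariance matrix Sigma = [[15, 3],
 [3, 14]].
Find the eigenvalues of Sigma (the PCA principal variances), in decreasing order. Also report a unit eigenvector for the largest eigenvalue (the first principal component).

Step 1 — characteristic polynomial of 2×2 Sigma:
  det(Sigma - λI) = λ² - trace · λ + det = 0.
  trace = 15 + 14 = 29, det = 15·14 - (3)² = 201.
Step 2 — discriminant:
  Δ = trace² - 4·det = 841 - 804 = 37.
Step 3 — eigenvalues:
  λ = (trace ± √Δ)/2 = (29 ± 6.0828)/2,
  λ_1 = 17.5414,  λ_2 = 11.4586.

Step 4 — unit eigenvector for λ_1: solve (Sigma - λ_1 I)v = 0. First row:
  (15 - 17.5414)·v_x + (3)·v_y = 0, i.e. (-2.5414)·v_x + (3)·v_y = 0,
  so v ∝ (b, λ_1 - a) = (3, 2.5414) = u.
  ||u|| = √((3)² + (2.5414)²) = √(15.4586) ≈ 3.9317,
  v_1 = u/||u|| ≈ (0.763, 0.6464) (||v_1|| = 1).

λ_1 = 17.5414,  λ_2 = 11.4586;  v_1 ≈ (0.763, 0.6464)


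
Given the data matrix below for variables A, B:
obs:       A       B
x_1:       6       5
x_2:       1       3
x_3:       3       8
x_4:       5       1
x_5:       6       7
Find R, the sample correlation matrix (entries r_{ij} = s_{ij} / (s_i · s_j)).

Step 1 — column means:
  mean(A) = (6 + 1 + 3 + 5 + 6) / 5 = 21/5 = 4.2
  mean(B) = (5 + 3 + 8 + 1 + 7) / 5 = 24/5 = 4.8

Step 2 — sample variances and covariances s[i,j] = (1/(n-1)) · Σ_k (x_{k,i} - mean_i) · (x_{k,j} - mean_j), with n-1 = 4:
  s[A,A] = ((1.8)·(1.8) + (-3.2)·(-3.2) + (-1.2)·(-1.2) + (0.8)·(0.8) + (1.8)·(1.8)) / 4 = 18.8/4 = 4.7
  s[A,B] = ((1.8)·(0.2) + (-3.2)·(-1.8) + (-1.2)·(3.2) + (0.8)·(-3.8) + (1.8)·(2.2)) / 4 = 3.2/4 = 0.8
  s[B,B] = ((0.2)·(0.2) + (-1.8)·(-1.8) + (3.2)·(3.2) + (-3.8)·(-3.8) + (2.2)·(2.2)) / 4 = 32.8/4 = 8.2
  Sample standard deviations s_i = √(s[i,i]):
  s(A) = √(4.7) = 2.1679
  s(B) = √(8.2) = 2.8636

Step 3 — r_{ij} = s_{ij} / (s_i · s_j):
  r[A,A] = 1 (diagonal).
  r[A,B] = 0.8 / (2.1679 · 2.8636) = 0.8 / 6.2081 = 0.1289
  r[B,B] = 1 (diagonal).

R is symmetric with unit diagonal. Assembling:

R = [[1, 0.1289],
 [0.1289, 1]]


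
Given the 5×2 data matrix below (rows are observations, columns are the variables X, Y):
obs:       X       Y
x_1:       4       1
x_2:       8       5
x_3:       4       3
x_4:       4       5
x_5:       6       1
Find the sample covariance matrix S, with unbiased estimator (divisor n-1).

Step 1 — column means:
  mean(X) = (4 + 8 + 4 + 4 + 6) / 5 = 26/5 = 5.2
  mean(Y) = (1 + 5 + 3 + 5 + 1) / 5 = 15/5 = 3

Step 2 — sample covariance S[i,j] = (1/(n-1)) · Σ_k (x_{k,i} - mean_i) · (x_{k,j} - mean_j), with n-1 = 4.
  S[X,X] = ((-1.2)·(-1.2) + (2.8)·(2.8) + (-1.2)·(-1.2) + (-1.2)·(-1.2) + (0.8)·(0.8)) / 4 = 12.8/4 = 3.2
  S[X,Y] = ((-1.2)·(-2) + (2.8)·(2) + (-1.2)·(0) + (-1.2)·(2) + (0.8)·(-2)) / 4 = 4/4 = 1
  S[Y,Y] = ((-2)·(-2) + (2)·(2) + (0)·(0) + (2)·(2) + (-2)·(-2)) / 4 = 16/4 = 4

S is symmetric (S[j,i] = S[i,j]). Assembling:

S = [[3.2, 1],
 [1, 4]]


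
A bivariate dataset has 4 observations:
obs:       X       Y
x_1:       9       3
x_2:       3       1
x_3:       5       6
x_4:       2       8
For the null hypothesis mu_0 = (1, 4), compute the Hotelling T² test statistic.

Step 1 — sample mean vector:
  mean(X) = (9 + 3 + 5 + 2) / 4 = 19/4 = 4.75
  mean(Y) = (3 + 1 + 6 + 8) / 4 = 18/4 = 4.5
  x̄ = (4.75, 4.5),  deviation x̄ - mu_0 = (4.75, 4.5) - (1, 4) = (3.75, 0.5).

Step 2 — sample covariance matrix, S[i,j] = (1/(n-1)) · Σ_k (x_{k,i} - mean_i) · (x_{k,j} - mean_j), divisor n-1 = 3:
  S[X,X] = ((4.25)·(4.25) + (-1.75)·(-1.75) + (0.25)·(0.25) + (-2.75)·(-2.75)) / 3 = 28.75/3 = 9.5833
  S[X,Y] = ((4.25)·(-1.5) + (-1.75)·(-3.5) + (0.25)·(1.5) + (-2.75)·(3.5)) / 3 = -9.5/3 = -3.1667
  S[Y,Y] = ((-1.5)·(-1.5) + (-3.5)·(-3.5) + (1.5)·(1.5) + (3.5)·(3.5)) / 3 = 29/3 = 9.6667
  S = [[9.5833, -3.1667],
 [-3.1667, 9.6667]].

Step 3 — invert S. det(S) = 9.5833·9.6667 - (-3.1667)² = 82.6111.
  S^{-1} = (1/det) · [[d, -b], [-b, a]] = [[0.117, 0.0383],
 [0.0383, 0.116]].

Step 4 — quadratic form (x̄ - mu_0)^T · S^{-1} · (x̄ - mu_0):
  S^{-1} · (x̄ - mu_0) = (0.458, 0.2017),
  (x̄ - mu_0)^T · [...] = (3.75)·(0.458) + (0.5)·(0.2017) = 1.8183.

Step 5 — scale by n: T² = 4 · 1.8183 = 7.273.

T² ≈ 7.273


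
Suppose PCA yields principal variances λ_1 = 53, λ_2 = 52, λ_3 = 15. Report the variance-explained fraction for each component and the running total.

Step 1 — total variance = trace(Sigma) = Σ λ_i = 53 + 52 + 15 = 120.

Step 2 — fraction explained by component i = λ_i / Σ λ:
  PC1: 53/120 = 0.4417
  PC2: 52/120 = 0.4333
  PC3: 15/120 = 0.125

Step 3 — cumulative fraction after k components = (λ_1 + ... + λ_k) / Σ λ:
  k = 1: 53/120 = 0.4417
  k = 2: (53 + 52)/120 = 105/120 = 0.875
  k = 3: (53 + 52 + 15)/120 = 120/120 = 1

Summary (fraction, with percent):

explained: PC1 0.4417 (44.17%), PC2 0.4333 (43.33%), PC3 0.125 (12.5%);  cumulative: 0.4417, 0.875, 1


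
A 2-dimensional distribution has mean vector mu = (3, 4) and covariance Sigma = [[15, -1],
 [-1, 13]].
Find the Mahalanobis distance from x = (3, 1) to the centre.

Step 1 — centre the observation: (x - mu) = (0, -3).

Step 2 — invert Sigma. det(Sigma) = 15·13 - (-1)² = 194.
  Sigma^{-1} = (1/det) · [[d, -b], [-b, a]] = [[0.067, 0.0052],
 [0.0052, 0.0773]].

Step 3 — form the quadratic (x - mu)^T · Sigma^{-1} · (x - mu):
  Sigma^{-1} · (x - mu) = (-0.0155, -0.232).
  (x - mu)^T · [Sigma^{-1} · (x - mu)] = (0)·(-0.0155) + (-3)·(-0.232) = 0.6959.

Step 4 — take square root: d = √(0.6959) ≈ 0.8342.

d(x, mu) = √(0.6959) ≈ 0.8342


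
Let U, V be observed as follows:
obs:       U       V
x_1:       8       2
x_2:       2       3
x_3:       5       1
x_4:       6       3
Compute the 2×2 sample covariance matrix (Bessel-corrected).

Step 1 — column means:
  mean(U) = (8 + 2 + 5 + 6) / 4 = 21/4 = 5.25
  mean(V) = (2 + 3 + 1 + 3) / 4 = 9/4 = 2.25

Step 2 — sample covariance S[i,j] = (1/(n-1)) · Σ_k (x_{k,i} - mean_i) · (x_{k,j} - mean_j), with n-1 = 3.
  S[U,U] = ((2.75)·(2.75) + (-3.25)·(-3.25) + (-0.25)·(-0.25) + (0.75)·(0.75)) / 3 = 18.75/3 = 6.25
  S[U,V] = ((2.75)·(-0.25) + (-3.25)·(0.75) + (-0.25)·(-1.25) + (0.75)·(0.75)) / 3 = -2.25/3 = -0.75
  S[V,V] = ((-0.25)·(-0.25) + (0.75)·(0.75) + (-1.25)·(-1.25) + (0.75)·(0.75)) / 3 = 2.75/3 = 0.9167

S is symmetric (S[j,i] = S[i,j]). Assembling:

S = [[6.25, -0.75],
 [-0.75, 0.9167]]


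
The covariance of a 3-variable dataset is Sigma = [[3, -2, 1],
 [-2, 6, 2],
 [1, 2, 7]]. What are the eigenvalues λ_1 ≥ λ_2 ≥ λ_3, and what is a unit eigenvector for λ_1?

Step 1 — characteristic polynomial p(λ) = det(λI - Sigma) = λ³ - tr·λ² + c_1·λ - det, where tr = trace, c_1 = sum of the principal 2×2 minors, det = det(Sigma):
  tr = 3 + 6 + 7 = 16,
  c_1 = (3·6 - (-2)²) + (3·7 - (1)²) + (6·7 - (2)²) = 14 + 20 + 38 = 72,
  det = 3·(6·7 - (2)²) - (-2)·((-2)·7 - (2)·(1)) + (1)·((-2)·(2) - 6·(1)) = 3·(38) - (-2)·(-16) + (1)·(-10) = 72.
  So p(λ) = λ³ - 16λ² + 72λ - 72.
Step 2 — look for an integer root (rational root theorem: any rational root is an integer divisor of 72). Testing λ = 6:
  p(6) = 216 - 576 + 432 - 72 = 0  ✓
  Dividing out (λ - 6): p(λ) = (λ - 6)(λ² - 10λ + 12).
Step 3 — remaining eigenvalues from the quadratic λ² - 10λ + 12 = 0:
  Δ = 10² - 4·12 = 100 - 48 = 52,  λ = (10 ± √52)/2 = (10 ± 7.2111)/2 ≈ 8.6056 or 1.3944.
  Sorted: λ_1 = 8.6056,  λ_2 = 6,  λ_3 = 1.3944  (check: sum = 16 = tr ✓).

Step 4 — unit eigenvector for λ_1 ≈ 8.6056: v spans the null space of (Sigma - λ_1 I), whose rows are
  r_1 = (-5.6056, -2, 1),  r_2 = (-2, -2.6056, 2),  r_3 = (1, 2, -1.6056).
  v is orthogonal to every row, so take v ∝ r_1 × r_2 = ((-2)·(2) - (1)·(-2.6056), (1)·(-2) - (-5.6056)·(2), (-5.6056)·(-2.6056) - (-2)·(-2)) ≈ (-1.3944, 9.2111, 10.6056).
  Rescale (multiply by -1 so the first nonzero entry is positive): u = (1.3944, -9.2111, -10.6056).
  ||u|| = √((1.3944)² + (-9.2111)² + (-10.6056)²) = √(199.2666) ≈ 14.1162,  v_1 = u/||u|| ≈ (0.0988, -0.6525, -0.7513) (||v_1|| = 1).

λ_1 = 8.6056,  λ_2 = 6,  λ_3 = 1.3944;  v_1 ≈ (0.0988, -0.6525, -0.7513)


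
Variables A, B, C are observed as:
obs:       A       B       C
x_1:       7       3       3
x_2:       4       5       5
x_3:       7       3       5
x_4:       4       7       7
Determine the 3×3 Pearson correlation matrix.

Step 1 — column means:
  mean(A) = (7 + 4 + 7 + 4) / 4 = 22/4 = 5.5
  mean(B) = (3 + 5 + 3 + 7) / 4 = 18/4 = 4.5
  mean(C) = (3 + 5 + 5 + 7) / 4 = 20/4 = 5

Step 2 — sample variances and covariances s[i,j] = (1/(n-1)) · Σ_k (x_{k,i} - mean_i) · (x_{k,j} - mean_j), with n-1 = 3:
  s[A,A] = ((1.5)·(1.5) + (-1.5)·(-1.5) + (1.5)·(1.5) + (-1.5)·(-1.5)) / 3 = 9/3 = 3
  s[A,B] = ((1.5)·(-1.5) + (-1.5)·(0.5) + (1.5)·(-1.5) + (-1.5)·(2.5)) / 3 = -9/3 = -3
  s[A,C] = ((1.5)·(-2) + (-1.5)·(0) + (1.5)·(0) + (-1.5)·(2)) / 3 = -6/3 = -2
  s[B,B] = ((-1.5)·(-1.5) + (0.5)·(0.5) + (-1.5)·(-1.5) + (2.5)·(2.5)) / 3 = 11/3 = 3.6667
  s[B,C] = ((-1.5)·(-2) + (0.5)·(0) + (-1.5)·(0) + (2.5)·(2)) / 3 = 8/3 = 2.6667
  s[C,C] = ((-2)·(-2) + (0)·(0) + (0)·(0) + (2)·(2)) / 3 = 8/3 = 2.6667
  Sample standard deviations s_i = √(s[i,i]):
  s(A) = √(3) = 1.7321
  s(B) = √(3.6667) = 1.9149
  s(C) = √(2.6667) = 1.633

Step 3 — r_{ij} = s_{ij} / (s_i · s_j):
  r[A,A] = 1 (diagonal).
  r[A,B] = -3 / (1.7321 · 1.9149) = -3 / 3.3166 = -0.9045
  r[A,C] = -2 / (1.7321 · 1.633) = -2 / 2.8284 = -0.7071
  r[B,B] = 1 (diagonal).
  r[B,C] = 2.6667 / (1.9149 · 1.633) = 2.6667 / 3.1269 = 0.8528
  r[C,C] = 1 (diagonal).

R is symmetric with unit diagonal. Assembling:

R = [[1, -0.9045, -0.7071],
 [-0.9045, 1, 0.8528],
 [-0.7071, 0.8528, 1]]


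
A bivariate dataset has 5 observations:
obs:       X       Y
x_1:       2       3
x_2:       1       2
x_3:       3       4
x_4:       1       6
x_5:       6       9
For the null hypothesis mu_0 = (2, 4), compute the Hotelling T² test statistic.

Step 1 — sample mean vector:
  mean(X) = (2 + 1 + 3 + 1 + 6) / 5 = 13/5 = 2.6
  mean(Y) = (3 + 2 + 4 + 6 + 9) / 5 = 24/5 = 4.8
  x̄ = (2.6, 4.8),  deviation x̄ - mu_0 = (2.6, 4.8) - (2, 4) = (0.6, 0.8).

Step 2 — sample covariance matrix, S[i,j] = (1/(n-1)) · Σ_k (x_{k,i} - mean_i) · (x_{k,j} - mean_j), divisor n-1 = 4:
  S[X,X] = ((-0.6)·(-0.6) + (-1.6)·(-1.6) + (0.4)·(0.4) + (-1.6)·(-1.6) + (3.4)·(3.4)) / 4 = 17.2/4 = 4.3
  S[X,Y] = ((-0.6)·(-1.8) + (-1.6)·(-2.8) + (0.4)·(-0.8) + (-1.6)·(1.2) + (3.4)·(4.2)) / 4 = 17.6/4 = 4.4
  S[Y,Y] = ((-1.8)·(-1.8) + (-2.8)·(-2.8) + (-0.8)·(-0.8) + (1.2)·(1.2) + (4.2)·(4.2)) / 4 = 30.8/4 = 7.7
  S = [[4.3, 4.4],
 [4.4, 7.7]].

Step 3 — invert S. det(S) = 4.3·7.7 - (4.4)² = 13.75.
  S^{-1} = (1/det) · [[d, -b], [-b, a]] = [[0.56, -0.32],
 [-0.32, 0.3127]].

Step 4 — quadratic form (x̄ - mu_0)^T · S^{-1} · (x̄ - mu_0):
  S^{-1} · (x̄ - mu_0) = (0.08, 0.0582),
  (x̄ - mu_0)^T · [...] = (0.6)·(0.08) + (0.8)·(0.0582) = 0.0945.

Step 5 — scale by n: T² = 5 · 0.0945 = 0.4727.

T² ≈ 0.4727


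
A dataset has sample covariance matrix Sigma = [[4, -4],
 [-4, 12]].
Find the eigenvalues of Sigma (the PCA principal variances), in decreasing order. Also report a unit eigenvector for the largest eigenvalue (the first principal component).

Step 1 — characteristic polynomial of 2×2 Sigma:
  det(Sigma - λI) = λ² - trace · λ + det = 0.
  trace = 4 + 12 = 16, det = 4·12 - (-4)² = 32.
Step 2 — discriminant:
  Δ = trace² - 4·det = 256 - 128 = 128.
Step 3 — eigenvalues:
  λ = (trace ± √Δ)/2 = (16 ± 11.3137)/2,
  λ_1 = 13.6569,  λ_2 = 2.3431.

Step 4 — unit eigenvector for λ_1: solve (Sigma - λ_1 I)v = 0. First row:
  (4 - 13.6569)·v_x + (-4)·v_y = 0, i.e. (-9.6569)·v_x + (-4)·v_y = 0,
  so v ∝ (b, λ_1 - a) = (-4, 9.6569); multiply by -1 so the first entry is positive: u = (4, -9.6569).
  ||u|| = √((4)² + (-9.6569)²) = √(109.2548) ≈ 10.4525,
  v_1 = u/||u|| ≈ (0.3827, -0.9239) (||v_1|| = 1).

λ_1 = 13.6569,  λ_2 = 2.3431;  v_1 ≈ (0.3827, -0.9239)
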